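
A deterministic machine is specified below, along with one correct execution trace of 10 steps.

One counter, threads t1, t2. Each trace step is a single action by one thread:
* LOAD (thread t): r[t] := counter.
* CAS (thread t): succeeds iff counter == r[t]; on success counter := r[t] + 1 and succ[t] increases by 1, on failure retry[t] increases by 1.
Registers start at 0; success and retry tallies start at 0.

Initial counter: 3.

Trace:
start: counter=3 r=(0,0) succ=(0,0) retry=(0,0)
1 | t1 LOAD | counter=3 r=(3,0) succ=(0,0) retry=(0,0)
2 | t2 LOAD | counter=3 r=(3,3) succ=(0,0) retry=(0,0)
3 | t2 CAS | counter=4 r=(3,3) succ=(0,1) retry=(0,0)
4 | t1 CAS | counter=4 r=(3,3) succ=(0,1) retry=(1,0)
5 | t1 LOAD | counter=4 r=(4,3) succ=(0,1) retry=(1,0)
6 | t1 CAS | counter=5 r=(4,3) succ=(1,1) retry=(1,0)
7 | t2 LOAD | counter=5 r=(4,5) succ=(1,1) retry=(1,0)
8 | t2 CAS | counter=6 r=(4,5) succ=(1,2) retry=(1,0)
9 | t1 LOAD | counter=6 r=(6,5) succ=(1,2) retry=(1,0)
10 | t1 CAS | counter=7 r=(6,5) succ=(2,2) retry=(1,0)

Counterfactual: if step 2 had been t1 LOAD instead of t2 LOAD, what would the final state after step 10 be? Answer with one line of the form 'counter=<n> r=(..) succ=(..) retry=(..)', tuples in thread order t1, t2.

(re-executing from step 2 with the substitution; state before step 2: counter=3 r=(3,0) succ=(0,0) retry=(0,0))
2 | t1 LOAD | counter=3 r=(3,0) succ=(0,0) retry=(0,0)
3 | t2 CAS | counter=3 r=(3,0) succ=(0,0) retry=(0,1)
4 | t1 CAS | counter=4 r=(3,0) succ=(1,0) retry=(0,1)
5 | t1 LOAD | counter=4 r=(4,0) succ=(1,0) retry=(0,1)
6 | t1 CAS | counter=5 r=(4,0) succ=(2,0) retry=(0,1)
7 | t2 LOAD | counter=5 r=(4,5) succ=(2,0) retry=(0,1)
8 | t2 CAS | counter=6 r=(4,5) succ=(2,1) retry=(0,1)
9 | t1 LOAD | counter=6 r=(6,5) succ=(2,1) retry=(0,1)
10 | t1 CAS | counter=7 r=(6,5) succ=(3,1) retry=(0,1)

counter=7 r=(6,5) succ=(3,1) retry=(0,1)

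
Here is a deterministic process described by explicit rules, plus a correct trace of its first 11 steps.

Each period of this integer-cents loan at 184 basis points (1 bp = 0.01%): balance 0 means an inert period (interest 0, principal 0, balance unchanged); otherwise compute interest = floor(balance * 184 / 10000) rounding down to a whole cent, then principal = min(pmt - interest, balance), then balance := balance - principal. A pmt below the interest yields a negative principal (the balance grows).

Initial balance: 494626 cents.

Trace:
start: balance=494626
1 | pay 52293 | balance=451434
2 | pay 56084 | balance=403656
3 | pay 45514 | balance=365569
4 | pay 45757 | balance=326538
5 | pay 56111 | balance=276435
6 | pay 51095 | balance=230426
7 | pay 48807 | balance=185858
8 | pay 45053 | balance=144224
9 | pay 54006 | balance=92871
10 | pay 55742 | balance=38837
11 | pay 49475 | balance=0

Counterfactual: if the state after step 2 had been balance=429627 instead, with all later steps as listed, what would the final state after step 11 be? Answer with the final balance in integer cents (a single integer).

20679

state after step 2 := balance=429627
3 | pay 45514 | balance=392018
4 | pay 45757 | balance=353474
5 | pay 56111 | balance=303866
6 | pay 51095 | balance=258362
7 | pay 48807 | balance=214308
8 | pay 45053 | balance=173198
9 | pay 54006 | balance=122378
10 | pay 55742 | balance=68887
11 | pay 49475 | balance=20679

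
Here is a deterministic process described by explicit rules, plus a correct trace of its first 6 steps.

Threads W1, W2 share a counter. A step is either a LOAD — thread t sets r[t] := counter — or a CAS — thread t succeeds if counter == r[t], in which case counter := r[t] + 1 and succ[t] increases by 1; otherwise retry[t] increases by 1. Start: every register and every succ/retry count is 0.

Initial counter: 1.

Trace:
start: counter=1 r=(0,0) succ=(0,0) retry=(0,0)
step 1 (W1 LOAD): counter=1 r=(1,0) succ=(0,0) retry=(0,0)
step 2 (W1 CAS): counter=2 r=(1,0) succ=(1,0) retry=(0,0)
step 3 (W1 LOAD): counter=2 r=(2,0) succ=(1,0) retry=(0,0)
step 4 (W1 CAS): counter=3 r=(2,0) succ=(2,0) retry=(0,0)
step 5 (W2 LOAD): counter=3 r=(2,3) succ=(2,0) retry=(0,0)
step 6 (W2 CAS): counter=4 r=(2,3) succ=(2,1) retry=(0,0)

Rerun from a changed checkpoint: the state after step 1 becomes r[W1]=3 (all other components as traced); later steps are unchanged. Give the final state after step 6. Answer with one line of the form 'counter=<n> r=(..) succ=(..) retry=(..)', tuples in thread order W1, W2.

counter=3 r=(1,2) succ=(1,1) retry=(1,0)

state after step 1 := counter=1 r=(3,0) succ=(0,0) retry=(0,0)
step 2 (W1 CAS): counter=1 r=(3,0) succ=(0,0) retry=(1,0)
step 3 (W1 LOAD): counter=1 r=(1,0) succ=(0,0) retry=(1,0)
step 4 (W1 CAS): counter=2 r=(1,0) succ=(1,0) retry=(1,0)
step 5 (W2 LOAD): counter=2 r=(1,2) succ=(1,0) retry=(1,0)
step 6 (W2 CAS): counter=3 r=(1,2) succ=(1,1) retry=(1,0)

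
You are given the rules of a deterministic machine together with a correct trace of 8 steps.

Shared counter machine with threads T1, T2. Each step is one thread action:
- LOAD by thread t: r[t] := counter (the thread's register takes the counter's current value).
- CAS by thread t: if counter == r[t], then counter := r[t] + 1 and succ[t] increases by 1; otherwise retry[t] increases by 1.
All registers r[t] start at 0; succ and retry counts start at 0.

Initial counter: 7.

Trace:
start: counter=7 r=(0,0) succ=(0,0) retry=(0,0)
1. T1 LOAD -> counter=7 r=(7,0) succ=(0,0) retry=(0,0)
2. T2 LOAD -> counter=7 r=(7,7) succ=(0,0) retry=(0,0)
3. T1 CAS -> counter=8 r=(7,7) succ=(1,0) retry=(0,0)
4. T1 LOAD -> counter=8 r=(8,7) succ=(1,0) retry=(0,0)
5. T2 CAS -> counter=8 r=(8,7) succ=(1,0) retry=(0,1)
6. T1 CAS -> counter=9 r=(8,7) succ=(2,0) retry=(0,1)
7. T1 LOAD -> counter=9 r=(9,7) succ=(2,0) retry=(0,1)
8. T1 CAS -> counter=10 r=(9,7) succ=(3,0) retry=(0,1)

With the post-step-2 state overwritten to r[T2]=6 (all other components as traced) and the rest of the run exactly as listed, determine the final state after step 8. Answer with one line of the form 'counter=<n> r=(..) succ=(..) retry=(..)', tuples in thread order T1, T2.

counter=10 r=(9,6) succ=(3,0) retry=(0,1)

state after step 2 := counter=7 r=(7,6) succ=(0,0) retry=(0,0)
3. T1 CAS -> counter=8 r=(7,6) succ=(1,0) retry=(0,0)
4. T1 LOAD -> counter=8 r=(8,6) succ=(1,0) retry=(0,0)
5. T2 CAS -> counter=8 r=(8,6) succ=(1,0) retry=(0,1)
6. T1 CAS -> counter=9 r=(8,6) succ=(2,0) retry=(0,1)
7. T1 LOAD -> counter=9 r=(9,6) succ=(2,0) retry=(0,1)
8. T1 CAS -> counter=10 r=(9,6) succ=(3,0) retry=(0,1)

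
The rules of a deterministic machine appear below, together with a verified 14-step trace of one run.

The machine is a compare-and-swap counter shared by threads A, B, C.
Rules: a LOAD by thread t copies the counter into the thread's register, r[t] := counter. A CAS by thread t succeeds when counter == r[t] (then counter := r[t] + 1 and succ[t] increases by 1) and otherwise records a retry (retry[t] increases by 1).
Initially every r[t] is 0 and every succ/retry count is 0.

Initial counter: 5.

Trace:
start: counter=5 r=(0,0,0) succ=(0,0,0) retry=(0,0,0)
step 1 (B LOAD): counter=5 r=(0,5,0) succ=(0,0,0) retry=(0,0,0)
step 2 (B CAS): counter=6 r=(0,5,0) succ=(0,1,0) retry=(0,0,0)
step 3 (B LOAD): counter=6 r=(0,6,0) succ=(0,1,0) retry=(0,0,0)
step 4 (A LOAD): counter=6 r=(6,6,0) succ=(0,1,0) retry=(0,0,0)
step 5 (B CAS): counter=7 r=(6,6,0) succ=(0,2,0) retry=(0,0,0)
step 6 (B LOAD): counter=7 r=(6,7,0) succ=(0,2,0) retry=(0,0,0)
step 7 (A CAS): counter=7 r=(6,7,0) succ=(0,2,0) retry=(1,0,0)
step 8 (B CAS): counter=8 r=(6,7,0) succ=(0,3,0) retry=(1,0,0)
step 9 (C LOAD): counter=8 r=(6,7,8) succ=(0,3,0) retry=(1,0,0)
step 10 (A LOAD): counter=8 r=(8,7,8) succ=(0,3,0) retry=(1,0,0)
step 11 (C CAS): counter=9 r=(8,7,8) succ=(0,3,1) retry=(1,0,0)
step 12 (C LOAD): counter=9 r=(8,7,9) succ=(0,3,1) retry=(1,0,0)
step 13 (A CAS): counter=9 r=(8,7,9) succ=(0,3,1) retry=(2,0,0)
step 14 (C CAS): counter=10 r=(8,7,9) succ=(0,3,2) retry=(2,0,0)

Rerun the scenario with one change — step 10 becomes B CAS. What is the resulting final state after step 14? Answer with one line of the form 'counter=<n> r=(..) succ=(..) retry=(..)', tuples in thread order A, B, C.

counter=10 r=(6,7,9) succ=(0,3,2) retry=(2,1,0)

(re-executing from step 10 with the substitution; state before step 10: counter=8 r=(6,7,8) succ=(0,3,0) retry=(1,0,0))
step 10 (B CAS): counter=8 r=(6,7,8) succ=(0,3,0) retry=(1,1,0)
step 11 (C CAS): counter=9 r=(6,7,8) succ=(0,3,1) retry=(1,1,0)
step 12 (C LOAD): counter=9 r=(6,7,9) succ=(0,3,1) retry=(1,1,0)
step 13 (A CAS): counter=9 r=(6,7,9) succ=(0,3,1) retry=(2,1,0)
step 14 (C CAS): counter=10 r=(6,7,9) succ=(0,3,2) retry=(2,1,0)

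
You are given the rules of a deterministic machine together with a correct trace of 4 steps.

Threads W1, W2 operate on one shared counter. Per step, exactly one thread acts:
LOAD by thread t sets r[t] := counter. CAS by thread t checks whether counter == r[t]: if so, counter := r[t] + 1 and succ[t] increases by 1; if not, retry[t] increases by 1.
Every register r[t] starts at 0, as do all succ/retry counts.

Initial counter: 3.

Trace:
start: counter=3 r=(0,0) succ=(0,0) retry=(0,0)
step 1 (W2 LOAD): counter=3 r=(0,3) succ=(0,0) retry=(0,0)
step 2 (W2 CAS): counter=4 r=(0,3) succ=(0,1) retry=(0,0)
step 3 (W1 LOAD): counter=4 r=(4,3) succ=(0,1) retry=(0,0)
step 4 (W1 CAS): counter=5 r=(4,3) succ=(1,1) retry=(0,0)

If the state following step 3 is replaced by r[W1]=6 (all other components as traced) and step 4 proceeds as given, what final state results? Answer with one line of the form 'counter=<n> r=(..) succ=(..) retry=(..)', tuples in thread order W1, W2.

state after step 3 := counter=4 r=(6,3) succ=(0,1) retry=(0,0)
step 4 (W1 CAS): counter=4 r=(6,3) succ=(0,1) retry=(1,0)

counter=4 r=(6,3) succ=(0,1) retry=(1,0)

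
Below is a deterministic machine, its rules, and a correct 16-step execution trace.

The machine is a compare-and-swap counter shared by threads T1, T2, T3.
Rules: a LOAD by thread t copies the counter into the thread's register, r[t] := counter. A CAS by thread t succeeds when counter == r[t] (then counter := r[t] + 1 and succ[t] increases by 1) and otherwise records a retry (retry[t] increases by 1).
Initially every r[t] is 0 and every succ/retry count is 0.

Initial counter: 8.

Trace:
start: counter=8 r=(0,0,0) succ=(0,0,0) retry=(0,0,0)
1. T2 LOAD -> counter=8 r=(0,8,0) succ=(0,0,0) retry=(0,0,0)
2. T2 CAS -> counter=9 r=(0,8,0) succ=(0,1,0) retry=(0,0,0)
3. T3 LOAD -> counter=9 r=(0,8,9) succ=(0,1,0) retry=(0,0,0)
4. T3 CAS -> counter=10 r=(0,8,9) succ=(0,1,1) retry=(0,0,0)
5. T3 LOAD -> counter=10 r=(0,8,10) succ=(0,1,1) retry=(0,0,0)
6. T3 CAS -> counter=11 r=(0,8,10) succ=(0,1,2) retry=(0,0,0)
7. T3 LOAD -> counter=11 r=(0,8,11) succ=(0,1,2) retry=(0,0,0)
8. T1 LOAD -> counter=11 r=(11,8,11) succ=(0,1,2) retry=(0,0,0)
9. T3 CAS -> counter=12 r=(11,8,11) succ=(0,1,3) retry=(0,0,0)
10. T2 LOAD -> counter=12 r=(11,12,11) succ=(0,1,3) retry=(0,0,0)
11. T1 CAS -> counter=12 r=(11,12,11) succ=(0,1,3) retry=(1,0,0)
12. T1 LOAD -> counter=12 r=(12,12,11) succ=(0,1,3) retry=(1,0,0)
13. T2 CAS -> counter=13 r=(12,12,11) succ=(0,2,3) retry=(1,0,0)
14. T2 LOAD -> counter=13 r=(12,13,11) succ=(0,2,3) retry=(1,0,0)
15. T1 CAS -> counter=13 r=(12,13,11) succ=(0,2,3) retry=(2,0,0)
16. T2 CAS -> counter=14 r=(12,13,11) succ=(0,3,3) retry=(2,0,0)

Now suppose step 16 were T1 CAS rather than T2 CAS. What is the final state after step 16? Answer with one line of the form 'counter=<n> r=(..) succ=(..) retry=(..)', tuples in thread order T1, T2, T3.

(re-executing from step 16 with the substitution; state before step 16: counter=13 r=(12,13,11) succ=(0,2,3) retry=(2,0,0))
16. T1 CAS -> counter=13 r=(12,13,11) succ=(0,2,3) retry=(3,0,0)

counter=13 r=(12,13,11) succ=(0,2,3) retry=(3,0,0)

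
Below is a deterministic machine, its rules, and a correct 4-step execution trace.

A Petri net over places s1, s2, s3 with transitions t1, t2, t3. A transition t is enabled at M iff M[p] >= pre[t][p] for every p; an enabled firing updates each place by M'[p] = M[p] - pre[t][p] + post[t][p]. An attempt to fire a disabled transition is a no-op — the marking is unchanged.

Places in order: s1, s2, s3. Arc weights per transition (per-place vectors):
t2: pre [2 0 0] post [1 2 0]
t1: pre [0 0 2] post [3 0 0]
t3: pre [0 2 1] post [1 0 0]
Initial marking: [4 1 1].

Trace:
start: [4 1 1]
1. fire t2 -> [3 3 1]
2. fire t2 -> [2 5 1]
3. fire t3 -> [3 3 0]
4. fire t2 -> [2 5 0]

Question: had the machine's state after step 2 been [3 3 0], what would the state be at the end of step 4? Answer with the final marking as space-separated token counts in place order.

2 5 0

state after step 2 := [3 3 0]
3. fire t3 -> [3 3 0]
4. fire t2 -> [2 5 0]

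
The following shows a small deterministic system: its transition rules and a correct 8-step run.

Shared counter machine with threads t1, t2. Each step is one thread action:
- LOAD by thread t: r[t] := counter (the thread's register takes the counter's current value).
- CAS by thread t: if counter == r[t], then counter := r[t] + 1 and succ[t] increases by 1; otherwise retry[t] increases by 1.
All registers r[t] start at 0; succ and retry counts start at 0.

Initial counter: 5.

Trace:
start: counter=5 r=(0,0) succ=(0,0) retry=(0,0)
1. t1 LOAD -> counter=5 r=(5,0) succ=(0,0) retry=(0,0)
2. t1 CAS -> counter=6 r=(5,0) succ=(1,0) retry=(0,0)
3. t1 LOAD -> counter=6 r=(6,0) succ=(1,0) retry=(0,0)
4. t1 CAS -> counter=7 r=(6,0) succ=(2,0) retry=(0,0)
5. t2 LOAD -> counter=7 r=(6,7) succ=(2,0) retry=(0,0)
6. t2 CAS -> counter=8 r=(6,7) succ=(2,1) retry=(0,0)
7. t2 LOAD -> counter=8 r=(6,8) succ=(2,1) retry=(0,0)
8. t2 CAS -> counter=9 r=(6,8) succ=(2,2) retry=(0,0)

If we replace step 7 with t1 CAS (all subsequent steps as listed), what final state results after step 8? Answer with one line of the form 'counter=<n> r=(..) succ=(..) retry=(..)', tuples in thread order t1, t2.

counter=8 r=(6,7) succ=(2,1) retry=(1,1)

(re-executing from step 7 with the substitution; state before step 7: counter=8 r=(6,7) succ=(2,1) retry=(0,0))
7. t1 CAS -> counter=8 r=(6,7) succ=(2,1) retry=(1,0)
8. t2 CAS -> counter=8 r=(6,7) succ=(2,1) retry=(1,1)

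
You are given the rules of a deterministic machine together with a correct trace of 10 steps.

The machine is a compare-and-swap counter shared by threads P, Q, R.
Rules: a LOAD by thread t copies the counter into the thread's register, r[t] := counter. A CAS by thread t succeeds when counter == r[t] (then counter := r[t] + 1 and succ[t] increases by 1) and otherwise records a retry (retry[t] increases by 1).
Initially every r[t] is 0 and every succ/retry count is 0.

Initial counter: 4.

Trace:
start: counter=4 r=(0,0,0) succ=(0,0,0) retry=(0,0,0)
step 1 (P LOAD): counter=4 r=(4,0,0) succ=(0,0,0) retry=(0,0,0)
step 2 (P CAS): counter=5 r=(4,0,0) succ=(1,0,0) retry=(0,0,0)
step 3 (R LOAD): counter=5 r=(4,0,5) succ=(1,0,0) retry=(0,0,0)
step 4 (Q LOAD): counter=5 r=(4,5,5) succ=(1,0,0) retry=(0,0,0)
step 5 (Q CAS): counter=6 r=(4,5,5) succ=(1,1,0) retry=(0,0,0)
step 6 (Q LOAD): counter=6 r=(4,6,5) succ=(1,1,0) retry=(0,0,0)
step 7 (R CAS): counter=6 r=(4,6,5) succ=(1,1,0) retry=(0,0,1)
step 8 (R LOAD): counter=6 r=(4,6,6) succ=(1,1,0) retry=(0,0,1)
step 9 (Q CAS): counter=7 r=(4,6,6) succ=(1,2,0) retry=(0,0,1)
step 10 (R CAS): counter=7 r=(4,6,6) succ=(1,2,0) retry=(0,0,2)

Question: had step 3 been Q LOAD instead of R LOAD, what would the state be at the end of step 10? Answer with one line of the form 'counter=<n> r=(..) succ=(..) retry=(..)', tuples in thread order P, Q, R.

(re-executing from step 3 with the substitution; state before step 3: counter=5 r=(4,0,0) succ=(1,0,0) retry=(0,0,0))
step 3 (Q LOAD): counter=5 r=(4,5,0) succ=(1,0,0) retry=(0,0,0)
step 4 (Q LOAD): counter=5 r=(4,5,0) succ=(1,0,0) retry=(0,0,0)
step 5 (Q CAS): counter=6 r=(4,5,0) succ=(1,1,0) retry=(0,0,0)
step 6 (Q LOAD): counter=6 r=(4,6,0) succ=(1,1,0) retry=(0,0,0)
step 7 (R CAS): counter=6 r=(4,6,0) succ=(1,1,0) retry=(0,0,1)
step 8 (R LOAD): counter=6 r=(4,6,6) succ=(1,1,0) retry=(0,0,1)
step 9 (Q CAS): counter=7 r=(4,6,6) succ=(1,2,0) retry=(0,0,1)
step 10 (R CAS): counter=7 r=(4,6,6) succ=(1,2,0) retry=(0,0,2)

counter=7 r=(4,6,6) succ=(1,2,0) retry=(0,0,2)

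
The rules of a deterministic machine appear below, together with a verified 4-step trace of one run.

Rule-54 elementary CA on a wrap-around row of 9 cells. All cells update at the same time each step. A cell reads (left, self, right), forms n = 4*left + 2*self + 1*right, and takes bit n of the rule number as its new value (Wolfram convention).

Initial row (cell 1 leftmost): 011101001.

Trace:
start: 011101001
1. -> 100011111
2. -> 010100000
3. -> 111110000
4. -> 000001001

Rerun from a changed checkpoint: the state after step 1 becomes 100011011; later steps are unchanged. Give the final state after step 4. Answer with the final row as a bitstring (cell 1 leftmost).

state after step 1 := 100011011
2. -> 010100100
3. -> 111111110
4. -> 000000001

000000001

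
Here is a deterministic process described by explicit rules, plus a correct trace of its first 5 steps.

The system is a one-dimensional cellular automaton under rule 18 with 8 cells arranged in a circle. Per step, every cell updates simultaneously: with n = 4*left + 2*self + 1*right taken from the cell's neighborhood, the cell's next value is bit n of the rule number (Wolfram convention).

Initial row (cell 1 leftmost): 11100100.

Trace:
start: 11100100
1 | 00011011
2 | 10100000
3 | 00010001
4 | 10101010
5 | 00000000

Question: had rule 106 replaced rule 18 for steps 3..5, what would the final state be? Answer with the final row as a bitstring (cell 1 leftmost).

00000101

(re-executing steps 3..5 under rule 106; state before step 3: 10100000)
3 | 01000001
4 | 10000010
5 | 00000101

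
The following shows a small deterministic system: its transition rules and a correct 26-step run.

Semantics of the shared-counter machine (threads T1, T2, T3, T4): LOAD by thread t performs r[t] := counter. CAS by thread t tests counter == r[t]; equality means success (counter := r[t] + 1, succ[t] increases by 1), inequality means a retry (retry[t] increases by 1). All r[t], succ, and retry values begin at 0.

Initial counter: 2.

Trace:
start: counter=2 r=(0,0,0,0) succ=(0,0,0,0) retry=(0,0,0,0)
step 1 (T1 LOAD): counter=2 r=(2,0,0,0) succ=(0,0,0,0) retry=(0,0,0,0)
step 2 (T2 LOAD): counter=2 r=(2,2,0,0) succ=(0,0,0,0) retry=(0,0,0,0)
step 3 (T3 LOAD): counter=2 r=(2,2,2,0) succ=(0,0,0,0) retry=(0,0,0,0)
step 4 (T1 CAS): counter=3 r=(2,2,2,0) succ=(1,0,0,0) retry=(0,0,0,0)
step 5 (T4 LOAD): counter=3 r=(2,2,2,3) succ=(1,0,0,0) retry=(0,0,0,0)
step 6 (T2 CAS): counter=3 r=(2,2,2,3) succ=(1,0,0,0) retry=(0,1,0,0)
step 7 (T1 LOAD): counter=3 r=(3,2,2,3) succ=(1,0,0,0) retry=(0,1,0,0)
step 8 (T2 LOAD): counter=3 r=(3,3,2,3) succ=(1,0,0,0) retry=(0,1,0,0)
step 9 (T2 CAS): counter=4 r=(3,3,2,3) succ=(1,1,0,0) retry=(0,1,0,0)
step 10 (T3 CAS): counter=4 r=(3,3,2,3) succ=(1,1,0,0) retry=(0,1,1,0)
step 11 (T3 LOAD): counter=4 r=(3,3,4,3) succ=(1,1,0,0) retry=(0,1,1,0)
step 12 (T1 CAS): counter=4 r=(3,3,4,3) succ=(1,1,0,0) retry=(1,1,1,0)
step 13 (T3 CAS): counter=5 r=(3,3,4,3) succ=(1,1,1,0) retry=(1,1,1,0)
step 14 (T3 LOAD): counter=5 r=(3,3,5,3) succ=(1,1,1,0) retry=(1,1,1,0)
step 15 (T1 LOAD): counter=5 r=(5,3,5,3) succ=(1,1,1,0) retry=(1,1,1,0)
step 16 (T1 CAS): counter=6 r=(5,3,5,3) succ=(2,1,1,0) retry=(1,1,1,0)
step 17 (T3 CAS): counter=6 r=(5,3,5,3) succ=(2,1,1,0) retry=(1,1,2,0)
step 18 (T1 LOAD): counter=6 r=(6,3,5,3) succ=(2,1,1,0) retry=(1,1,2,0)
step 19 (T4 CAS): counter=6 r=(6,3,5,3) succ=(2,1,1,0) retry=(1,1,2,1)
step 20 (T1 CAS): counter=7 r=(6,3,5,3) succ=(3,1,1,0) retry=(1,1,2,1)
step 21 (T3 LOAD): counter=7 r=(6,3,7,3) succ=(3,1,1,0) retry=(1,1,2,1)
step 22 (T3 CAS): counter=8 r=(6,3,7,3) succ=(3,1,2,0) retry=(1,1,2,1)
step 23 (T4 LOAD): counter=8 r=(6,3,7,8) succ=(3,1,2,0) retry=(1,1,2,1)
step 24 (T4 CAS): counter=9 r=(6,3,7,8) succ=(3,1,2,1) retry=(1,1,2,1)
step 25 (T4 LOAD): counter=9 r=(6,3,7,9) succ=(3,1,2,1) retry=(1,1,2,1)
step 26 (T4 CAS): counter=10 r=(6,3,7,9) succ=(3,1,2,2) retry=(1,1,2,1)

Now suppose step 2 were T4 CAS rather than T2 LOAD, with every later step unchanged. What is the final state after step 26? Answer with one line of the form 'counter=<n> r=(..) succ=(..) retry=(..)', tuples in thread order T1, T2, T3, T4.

counter=10 r=(6,3,7,9) succ=(3,1,2,2) retry=(1,1,2,2)

(re-executing from step 2 with the substitution; state before step 2: counter=2 r=(2,0,0,0) succ=(0,0,0,0) retry=(0,0,0,0))
step 2 (T4 CAS): counter=2 r=(2,0,0,0) succ=(0,0,0,0) retry=(0,0,0,1)
step 3 (T3 LOAD): counter=2 r=(2,0,2,0) succ=(0,0,0,0) retry=(0,0,0,1)
step 4 (T1 CAS): counter=3 r=(2,0,2,0) succ=(1,0,0,0) retry=(0,0,0,1)
step 5 (T4 LOAD): counter=3 r=(2,0,2,3) succ=(1,0,0,0) retry=(0,0,0,1)
step 6 (T2 CAS): counter=3 r=(2,0,2,3) succ=(1,0,0,0) retry=(0,1,0,1)
step 7 (T1 LOAD): counter=3 r=(3,0,2,3) succ=(1,0,0,0) retry=(0,1,0,1)
step 8 (T2 LOAD): counter=3 r=(3,3,2,3) succ=(1,0,0,0) retry=(0,1,0,1)
step 9 (T2 CAS): counter=4 r=(3,3,2,3) succ=(1,1,0,0) retry=(0,1,0,1)
step 10 (T3 CAS): counter=4 r=(3,3,2,3) succ=(1,1,0,0) retry=(0,1,1,1)
step 11 (T3 LOAD): counter=4 r=(3,3,4,3) succ=(1,1,0,0) retry=(0,1,1,1)
step 12 (T1 CAS): counter=4 r=(3,3,4,3) succ=(1,1,0,0) retry=(1,1,1,1)
step 13 (T3 CAS): counter=5 r=(3,3,4,3) succ=(1,1,1,0) retry=(1,1,1,1)
step 14 (T3 LOAD): counter=5 r=(3,3,5,3) succ=(1,1,1,0) retry=(1,1,1,1)
step 15 (T1 LOAD): counter=5 r=(5,3,5,3) succ=(1,1,1,0) retry=(1,1,1,1)
step 16 (T1 CAS): counter=6 r=(5,3,5,3) succ=(2,1,1,0) retry=(1,1,1,1)
step 17 (T3 CAS): counter=6 r=(5,3,5,3) succ=(2,1,1,0) retry=(1,1,2,1)
step 18 (T1 LOAD): counter=6 r=(6,3,5,3) succ=(2,1,1,0) retry=(1,1,2,1)
step 19 (T4 CAS): counter=6 r=(6,3,5,3) succ=(2,1,1,0) retry=(1,1,2,2)
step 20 (T1 CAS): counter=7 r=(6,3,5,3) succ=(3,1,1,0) retry=(1,1,2,2)
step 21 (T3 LOAD): counter=7 r=(6,3,7,3) succ=(3,1,1,0) retry=(1,1,2,2)
step 22 (T3 CAS): counter=8 r=(6,3,7,3) succ=(3,1,2,0) retry=(1,1,2,2)
step 23 (T4 LOAD): counter=8 r=(6,3,7,8) succ=(3,1,2,0) retry=(1,1,2,2)
step 24 (T4 CAS): counter=9 r=(6,3,7,8) succ=(3,1,2,1) retry=(1,1,2,2)
step 25 (T4 LOAD): counter=9 r=(6,3,7,9) succ=(3,1,2,1) retry=(1,1,2,2)
step 26 (T4 CAS): counter=10 r=(6,3,7,9) succ=(3,1,2,2) retry=(1,1,2,2)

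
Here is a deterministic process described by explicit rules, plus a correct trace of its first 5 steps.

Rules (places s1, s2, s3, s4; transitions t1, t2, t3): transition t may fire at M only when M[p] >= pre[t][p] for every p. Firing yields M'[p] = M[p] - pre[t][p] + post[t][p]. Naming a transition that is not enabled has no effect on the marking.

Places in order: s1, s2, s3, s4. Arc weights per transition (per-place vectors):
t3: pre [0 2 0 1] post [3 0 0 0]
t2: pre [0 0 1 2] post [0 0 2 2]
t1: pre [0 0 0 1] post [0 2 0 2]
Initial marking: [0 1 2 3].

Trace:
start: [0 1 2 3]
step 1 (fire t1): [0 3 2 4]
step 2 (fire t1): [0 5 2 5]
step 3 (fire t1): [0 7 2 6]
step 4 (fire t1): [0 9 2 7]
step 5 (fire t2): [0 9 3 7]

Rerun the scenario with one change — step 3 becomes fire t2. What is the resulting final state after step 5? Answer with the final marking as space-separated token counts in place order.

(re-executing from step 3 with the substitution; state before step 3: [0 5 2 5])
step 3 (fire t2): [0 5 3 5]
step 4 (fire t1): [0 7 3 6]
step 5 (fire t2): [0 7 4 6]

0 7 4 6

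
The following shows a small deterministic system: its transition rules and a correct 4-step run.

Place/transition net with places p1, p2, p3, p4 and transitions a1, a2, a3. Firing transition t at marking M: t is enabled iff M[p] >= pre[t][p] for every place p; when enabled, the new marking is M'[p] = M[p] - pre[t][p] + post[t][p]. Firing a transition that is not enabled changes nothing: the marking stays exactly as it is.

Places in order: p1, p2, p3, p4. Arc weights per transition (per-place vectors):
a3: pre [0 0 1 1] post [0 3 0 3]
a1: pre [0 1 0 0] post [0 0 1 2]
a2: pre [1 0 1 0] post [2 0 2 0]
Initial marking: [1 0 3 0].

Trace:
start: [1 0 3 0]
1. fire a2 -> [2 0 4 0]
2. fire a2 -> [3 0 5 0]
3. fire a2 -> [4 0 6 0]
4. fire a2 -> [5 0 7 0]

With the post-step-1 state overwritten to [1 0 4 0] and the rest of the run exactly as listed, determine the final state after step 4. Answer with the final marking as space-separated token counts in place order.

4 0 7 0

state after step 1 := [1 0 4 0]
2. fire a2 -> [2 0 5 0]
3. fire a2 -> [3 0 6 0]
4. fire a2 -> [4 0 7 0]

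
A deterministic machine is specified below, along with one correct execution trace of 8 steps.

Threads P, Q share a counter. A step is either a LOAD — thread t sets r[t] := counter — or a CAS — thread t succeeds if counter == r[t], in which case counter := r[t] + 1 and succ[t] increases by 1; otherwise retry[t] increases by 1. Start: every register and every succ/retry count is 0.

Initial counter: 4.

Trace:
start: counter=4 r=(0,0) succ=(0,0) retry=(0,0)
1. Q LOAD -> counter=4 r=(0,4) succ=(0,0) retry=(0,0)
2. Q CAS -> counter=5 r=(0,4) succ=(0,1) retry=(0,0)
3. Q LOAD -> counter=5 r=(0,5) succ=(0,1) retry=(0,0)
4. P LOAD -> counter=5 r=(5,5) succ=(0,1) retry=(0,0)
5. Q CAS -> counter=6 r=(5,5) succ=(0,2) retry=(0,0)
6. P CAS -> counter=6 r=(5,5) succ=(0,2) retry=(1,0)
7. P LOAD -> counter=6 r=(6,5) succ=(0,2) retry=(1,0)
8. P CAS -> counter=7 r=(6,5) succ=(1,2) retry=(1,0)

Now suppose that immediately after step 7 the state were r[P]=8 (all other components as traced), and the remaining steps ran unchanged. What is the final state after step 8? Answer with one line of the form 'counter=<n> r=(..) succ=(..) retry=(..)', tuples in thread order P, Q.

counter=6 r=(8,5) succ=(0,2) retry=(2,0)

state after step 7 := counter=6 r=(8,5) succ=(0,2) retry=(1,0)
8. P CAS -> counter=6 r=(8,5) succ=(0,2) retry=(2,0)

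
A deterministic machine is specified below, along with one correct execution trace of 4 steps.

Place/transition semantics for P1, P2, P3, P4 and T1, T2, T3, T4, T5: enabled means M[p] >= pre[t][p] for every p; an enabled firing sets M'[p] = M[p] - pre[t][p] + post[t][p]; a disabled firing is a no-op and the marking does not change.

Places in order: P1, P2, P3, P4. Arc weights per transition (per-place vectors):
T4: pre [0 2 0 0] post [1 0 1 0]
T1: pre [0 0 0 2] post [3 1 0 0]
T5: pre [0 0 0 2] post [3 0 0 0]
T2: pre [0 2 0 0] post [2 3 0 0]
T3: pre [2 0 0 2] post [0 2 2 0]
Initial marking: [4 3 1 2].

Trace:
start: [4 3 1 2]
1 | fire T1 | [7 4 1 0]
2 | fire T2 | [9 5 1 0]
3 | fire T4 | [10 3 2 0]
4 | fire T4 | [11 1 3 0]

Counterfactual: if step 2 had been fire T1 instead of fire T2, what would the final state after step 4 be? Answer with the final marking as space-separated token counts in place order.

(re-executing from step 2 with the substitution; state before step 2: [7 4 1 0])
2 | fire T1 | [7 4 1 0]
3 | fire T4 | [8 2 2 0]
4 | fire T4 | [9 0 3 0]

9 0 3 0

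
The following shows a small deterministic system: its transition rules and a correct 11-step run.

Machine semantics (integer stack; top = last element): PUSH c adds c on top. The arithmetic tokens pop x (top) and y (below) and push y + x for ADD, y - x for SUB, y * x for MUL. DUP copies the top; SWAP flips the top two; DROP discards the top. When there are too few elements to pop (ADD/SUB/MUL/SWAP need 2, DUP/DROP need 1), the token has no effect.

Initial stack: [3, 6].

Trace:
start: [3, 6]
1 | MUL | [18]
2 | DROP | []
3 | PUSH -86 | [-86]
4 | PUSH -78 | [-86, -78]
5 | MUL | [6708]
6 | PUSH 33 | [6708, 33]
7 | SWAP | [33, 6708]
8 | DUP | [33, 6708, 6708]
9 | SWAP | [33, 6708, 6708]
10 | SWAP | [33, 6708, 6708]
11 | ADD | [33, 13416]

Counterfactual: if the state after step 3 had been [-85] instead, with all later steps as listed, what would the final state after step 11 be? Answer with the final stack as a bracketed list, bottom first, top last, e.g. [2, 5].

state after step 3 := [-85]
4 | PUSH -78 | [-85, -78]
5 | MUL | [6630]
6 | PUSH 33 | [6630, 33]
7 | SWAP | [33, 6630]
8 | DUP | [33, 6630, 6630]
9 | SWAP | [33, 6630, 6630]
10 | SWAP | [33, 6630, 6630]
11 | ADD | [33, 13260]

[33, 13260]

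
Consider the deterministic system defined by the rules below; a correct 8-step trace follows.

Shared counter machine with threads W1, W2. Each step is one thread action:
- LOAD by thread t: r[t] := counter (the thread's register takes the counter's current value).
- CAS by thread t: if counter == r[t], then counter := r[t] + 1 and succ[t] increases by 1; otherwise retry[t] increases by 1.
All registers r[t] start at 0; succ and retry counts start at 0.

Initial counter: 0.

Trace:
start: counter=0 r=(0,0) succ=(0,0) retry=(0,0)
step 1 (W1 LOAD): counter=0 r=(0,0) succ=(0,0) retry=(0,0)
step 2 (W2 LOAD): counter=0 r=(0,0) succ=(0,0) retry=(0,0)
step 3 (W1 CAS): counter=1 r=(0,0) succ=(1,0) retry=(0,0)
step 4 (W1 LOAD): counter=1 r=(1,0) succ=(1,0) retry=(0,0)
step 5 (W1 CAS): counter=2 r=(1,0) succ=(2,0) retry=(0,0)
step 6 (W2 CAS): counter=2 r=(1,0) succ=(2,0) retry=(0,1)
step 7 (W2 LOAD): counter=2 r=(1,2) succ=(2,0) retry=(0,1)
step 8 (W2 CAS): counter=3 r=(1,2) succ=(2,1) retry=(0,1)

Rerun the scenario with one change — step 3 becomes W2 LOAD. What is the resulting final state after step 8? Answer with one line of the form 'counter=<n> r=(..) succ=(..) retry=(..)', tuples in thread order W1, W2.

(re-executing from step 3 with the substitution; state before step 3: counter=0 r=(0,0) succ=(0,0) retry=(0,0))
step 3 (W2 LOAD): counter=0 r=(0,0) succ=(0,0) retry=(0,0)
step 4 (W1 LOAD): counter=0 r=(0,0) succ=(0,0) retry=(0,0)
step 5 (W1 CAS): counter=1 r=(0,0) succ=(1,0) retry=(0,0)
step 6 (W2 CAS): counter=1 r=(0,0) succ=(1,0) retry=(0,1)
step 7 (W2 LOAD): counter=1 r=(0,1) succ=(1,0) retry=(0,1)
step 8 (W2 CAS): counter=2 r=(0,1) succ=(1,1) retry=(0,1)

counter=2 r=(0,1) succ=(1,1) retry=(0,1)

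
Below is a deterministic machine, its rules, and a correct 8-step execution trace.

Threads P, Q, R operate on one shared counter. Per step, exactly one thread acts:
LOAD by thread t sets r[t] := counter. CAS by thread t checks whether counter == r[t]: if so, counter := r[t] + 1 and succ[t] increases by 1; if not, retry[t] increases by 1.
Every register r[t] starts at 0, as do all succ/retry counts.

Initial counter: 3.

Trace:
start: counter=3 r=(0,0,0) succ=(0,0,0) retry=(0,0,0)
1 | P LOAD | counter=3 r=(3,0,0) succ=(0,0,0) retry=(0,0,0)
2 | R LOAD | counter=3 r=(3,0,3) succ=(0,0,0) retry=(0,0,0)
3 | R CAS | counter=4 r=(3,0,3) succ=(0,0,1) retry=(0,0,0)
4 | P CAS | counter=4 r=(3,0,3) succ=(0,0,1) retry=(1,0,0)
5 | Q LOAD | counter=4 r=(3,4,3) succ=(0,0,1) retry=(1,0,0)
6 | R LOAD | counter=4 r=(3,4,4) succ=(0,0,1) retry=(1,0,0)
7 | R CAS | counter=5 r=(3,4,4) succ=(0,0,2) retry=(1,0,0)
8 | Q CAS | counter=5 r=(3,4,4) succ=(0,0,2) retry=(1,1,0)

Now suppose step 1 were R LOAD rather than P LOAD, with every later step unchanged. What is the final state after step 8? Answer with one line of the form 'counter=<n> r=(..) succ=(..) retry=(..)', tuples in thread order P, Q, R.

(re-executing from step 1 with the substitution; state before step 1: counter=3 r=(0,0,0) succ=(0,0,0) retry=(0,0,0))
1 | R LOAD | counter=3 r=(0,0,3) succ=(0,0,0) retry=(0,0,0)
2 | R LOAD | counter=3 r=(0,0,3) succ=(0,0,0) retry=(0,0,0)
3 | R CAS | counter=4 r=(0,0,3) succ=(0,0,1) retry=(0,0,0)
4 | P CAS | counter=4 r=(0,0,3) succ=(0,0,1) retry=(1,0,0)
5 | Q LOAD | counter=4 r=(0,4,3) succ=(0,0,1) retry=(1,0,0)
6 | R LOAD | counter=4 r=(0,4,4) succ=(0,0,1) retry=(1,0,0)
7 | R CAS | counter=5 r=(0,4,4) succ=(0,0,2) retry=(1,0,0)
8 | Q CAS | counter=5 r=(0,4,4) succ=(0,0,2) retry=(1,1,0)

counter=5 r=(0,4,4) succ=(0,0,2) retry=(1,1,0)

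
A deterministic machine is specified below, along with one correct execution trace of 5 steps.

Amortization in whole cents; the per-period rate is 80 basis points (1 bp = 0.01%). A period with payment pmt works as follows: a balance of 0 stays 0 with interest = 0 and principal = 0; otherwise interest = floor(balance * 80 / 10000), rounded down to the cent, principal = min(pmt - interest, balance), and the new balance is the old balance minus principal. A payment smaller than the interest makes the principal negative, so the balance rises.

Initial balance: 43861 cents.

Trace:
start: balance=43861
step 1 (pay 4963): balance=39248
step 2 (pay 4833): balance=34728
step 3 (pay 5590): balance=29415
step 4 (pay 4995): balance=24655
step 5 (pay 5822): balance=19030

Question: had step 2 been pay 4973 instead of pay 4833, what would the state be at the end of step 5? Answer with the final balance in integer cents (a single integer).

(re-executing from step 2 with the substitution; state before step 2: balance=39248)
step 2 (pay 4973): balance=34588
step 3 (pay 5590): balance=29274
step 4 (pay 4995): balance=24513
step 5 (pay 5822): balance=18887

18887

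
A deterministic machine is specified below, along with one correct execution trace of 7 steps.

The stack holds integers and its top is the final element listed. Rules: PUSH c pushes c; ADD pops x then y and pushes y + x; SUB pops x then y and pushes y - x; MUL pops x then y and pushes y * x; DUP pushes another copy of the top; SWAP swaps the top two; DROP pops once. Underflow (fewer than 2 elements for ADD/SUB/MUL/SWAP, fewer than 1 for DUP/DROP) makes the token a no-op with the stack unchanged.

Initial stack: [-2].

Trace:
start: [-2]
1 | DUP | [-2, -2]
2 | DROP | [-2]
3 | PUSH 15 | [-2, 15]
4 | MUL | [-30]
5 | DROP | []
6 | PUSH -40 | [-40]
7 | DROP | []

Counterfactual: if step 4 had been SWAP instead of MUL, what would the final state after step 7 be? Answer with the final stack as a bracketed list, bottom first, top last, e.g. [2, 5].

[15]

(re-executing from step 4 with the substitution; state before step 4: [-2, 15])
4 | SWAP | [15, -2]
5 | DROP | [15]
6 | PUSH -40 | [15, -40]
7 | DROP | [15]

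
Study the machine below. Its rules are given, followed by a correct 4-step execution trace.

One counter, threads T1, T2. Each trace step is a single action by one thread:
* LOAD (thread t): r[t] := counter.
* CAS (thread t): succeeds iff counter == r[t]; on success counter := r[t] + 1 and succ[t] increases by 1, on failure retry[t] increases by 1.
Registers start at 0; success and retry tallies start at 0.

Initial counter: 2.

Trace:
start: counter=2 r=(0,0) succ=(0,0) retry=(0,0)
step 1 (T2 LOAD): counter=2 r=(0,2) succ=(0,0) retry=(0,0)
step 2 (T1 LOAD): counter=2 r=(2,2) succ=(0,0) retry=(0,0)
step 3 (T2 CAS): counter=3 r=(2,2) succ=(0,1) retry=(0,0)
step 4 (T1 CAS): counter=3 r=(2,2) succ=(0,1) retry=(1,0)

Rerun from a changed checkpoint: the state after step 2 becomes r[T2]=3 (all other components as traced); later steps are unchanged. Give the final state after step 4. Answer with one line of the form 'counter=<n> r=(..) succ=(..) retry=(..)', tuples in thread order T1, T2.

state after step 2 := counter=2 r=(2,3) succ=(0,0) retry=(0,0)
step 3 (T2 CAS): counter=2 r=(2,3) succ=(0,0) retry=(0,1)
step 4 (T1 CAS): counter=3 r=(2,3) succ=(1,0) retry=(0,1)

counter=3 r=(2,3) succ=(1,0) retry=(0,1)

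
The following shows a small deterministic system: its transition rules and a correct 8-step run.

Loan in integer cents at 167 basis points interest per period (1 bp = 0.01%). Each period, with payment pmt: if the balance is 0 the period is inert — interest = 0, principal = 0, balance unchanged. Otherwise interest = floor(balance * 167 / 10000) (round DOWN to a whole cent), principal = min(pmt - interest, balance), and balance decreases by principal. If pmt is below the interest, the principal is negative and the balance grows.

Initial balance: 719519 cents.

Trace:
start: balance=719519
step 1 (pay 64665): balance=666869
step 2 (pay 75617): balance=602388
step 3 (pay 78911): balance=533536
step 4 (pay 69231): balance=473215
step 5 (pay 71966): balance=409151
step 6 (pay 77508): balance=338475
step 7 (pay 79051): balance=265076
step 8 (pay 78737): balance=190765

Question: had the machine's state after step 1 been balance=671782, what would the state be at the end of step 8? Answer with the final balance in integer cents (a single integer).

state after step 1 := balance=671782
step 2 (pay 75617): balance=607383
step 3 (pay 78911): balance=538615
step 4 (pay 69231): balance=478378
step 5 (pay 71966): balance=414400
step 6 (pay 77508): balance=343812
step 7 (pay 79051): balance=270502
step 8 (pay 78737): balance=196282

196282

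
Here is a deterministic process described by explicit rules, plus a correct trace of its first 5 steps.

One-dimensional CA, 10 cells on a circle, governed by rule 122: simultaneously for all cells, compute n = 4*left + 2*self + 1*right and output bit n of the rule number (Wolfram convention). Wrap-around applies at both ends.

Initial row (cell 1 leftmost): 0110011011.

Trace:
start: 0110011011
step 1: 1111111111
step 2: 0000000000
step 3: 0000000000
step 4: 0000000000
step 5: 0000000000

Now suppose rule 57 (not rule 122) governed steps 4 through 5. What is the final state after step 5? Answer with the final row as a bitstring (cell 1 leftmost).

(re-executing steps 4..5 under rule 57; state before step 4: 0000000000)
step 4: 1111111111
step 5: 0000000000

0000000000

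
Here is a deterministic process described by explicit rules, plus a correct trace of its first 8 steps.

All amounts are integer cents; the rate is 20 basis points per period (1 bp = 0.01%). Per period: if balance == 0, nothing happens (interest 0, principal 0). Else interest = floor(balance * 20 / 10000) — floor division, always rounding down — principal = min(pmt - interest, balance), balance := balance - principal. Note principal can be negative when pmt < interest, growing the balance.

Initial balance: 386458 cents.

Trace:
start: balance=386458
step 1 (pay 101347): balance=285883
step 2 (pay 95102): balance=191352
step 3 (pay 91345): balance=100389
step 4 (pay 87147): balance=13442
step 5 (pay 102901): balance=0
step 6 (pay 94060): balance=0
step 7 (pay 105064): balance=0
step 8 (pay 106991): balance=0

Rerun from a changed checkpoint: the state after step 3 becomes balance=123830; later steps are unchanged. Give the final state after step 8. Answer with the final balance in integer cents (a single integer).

0

state after step 3 := balance=123830
step 4 (pay 87147): balance=36930
step 5 (pay 102901): balance=0
step 6 (pay 94060): balance=0
step 7 (pay 105064): balance=0
step 8 (pay 106991): balance=0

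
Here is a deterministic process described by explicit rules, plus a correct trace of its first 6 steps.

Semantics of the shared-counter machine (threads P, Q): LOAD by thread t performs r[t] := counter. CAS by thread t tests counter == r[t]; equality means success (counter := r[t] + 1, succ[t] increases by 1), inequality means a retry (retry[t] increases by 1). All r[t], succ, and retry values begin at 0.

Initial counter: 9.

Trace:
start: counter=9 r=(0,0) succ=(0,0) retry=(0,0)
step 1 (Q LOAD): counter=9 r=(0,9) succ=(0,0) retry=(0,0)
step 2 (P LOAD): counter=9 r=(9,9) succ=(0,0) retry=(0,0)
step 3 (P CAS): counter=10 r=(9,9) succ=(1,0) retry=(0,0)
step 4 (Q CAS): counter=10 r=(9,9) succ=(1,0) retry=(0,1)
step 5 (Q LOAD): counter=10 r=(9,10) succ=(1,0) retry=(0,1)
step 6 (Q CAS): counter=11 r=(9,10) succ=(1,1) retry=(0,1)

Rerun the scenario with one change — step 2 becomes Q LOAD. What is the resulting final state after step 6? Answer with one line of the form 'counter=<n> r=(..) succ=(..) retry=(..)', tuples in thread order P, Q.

(re-executing from step 2 with the substitution; state before step 2: counter=9 r=(0,9) succ=(0,0) retry=(0,0))
step 2 (Q LOAD): counter=9 r=(0,9) succ=(0,0) retry=(0,0)
step 3 (P CAS): counter=9 r=(0,9) succ=(0,0) retry=(1,0)
step 4 (Q CAS): counter=10 r=(0,9) succ=(0,1) retry=(1,0)
step 5 (Q LOAD): counter=10 r=(0,10) succ=(0,1) retry=(1,0)
step 6 (Q CAS): counter=11 r=(0,10) succ=(0,2) retry=(1,0)

counter=11 r=(0,10) succ=(0,2) retry=(1,0)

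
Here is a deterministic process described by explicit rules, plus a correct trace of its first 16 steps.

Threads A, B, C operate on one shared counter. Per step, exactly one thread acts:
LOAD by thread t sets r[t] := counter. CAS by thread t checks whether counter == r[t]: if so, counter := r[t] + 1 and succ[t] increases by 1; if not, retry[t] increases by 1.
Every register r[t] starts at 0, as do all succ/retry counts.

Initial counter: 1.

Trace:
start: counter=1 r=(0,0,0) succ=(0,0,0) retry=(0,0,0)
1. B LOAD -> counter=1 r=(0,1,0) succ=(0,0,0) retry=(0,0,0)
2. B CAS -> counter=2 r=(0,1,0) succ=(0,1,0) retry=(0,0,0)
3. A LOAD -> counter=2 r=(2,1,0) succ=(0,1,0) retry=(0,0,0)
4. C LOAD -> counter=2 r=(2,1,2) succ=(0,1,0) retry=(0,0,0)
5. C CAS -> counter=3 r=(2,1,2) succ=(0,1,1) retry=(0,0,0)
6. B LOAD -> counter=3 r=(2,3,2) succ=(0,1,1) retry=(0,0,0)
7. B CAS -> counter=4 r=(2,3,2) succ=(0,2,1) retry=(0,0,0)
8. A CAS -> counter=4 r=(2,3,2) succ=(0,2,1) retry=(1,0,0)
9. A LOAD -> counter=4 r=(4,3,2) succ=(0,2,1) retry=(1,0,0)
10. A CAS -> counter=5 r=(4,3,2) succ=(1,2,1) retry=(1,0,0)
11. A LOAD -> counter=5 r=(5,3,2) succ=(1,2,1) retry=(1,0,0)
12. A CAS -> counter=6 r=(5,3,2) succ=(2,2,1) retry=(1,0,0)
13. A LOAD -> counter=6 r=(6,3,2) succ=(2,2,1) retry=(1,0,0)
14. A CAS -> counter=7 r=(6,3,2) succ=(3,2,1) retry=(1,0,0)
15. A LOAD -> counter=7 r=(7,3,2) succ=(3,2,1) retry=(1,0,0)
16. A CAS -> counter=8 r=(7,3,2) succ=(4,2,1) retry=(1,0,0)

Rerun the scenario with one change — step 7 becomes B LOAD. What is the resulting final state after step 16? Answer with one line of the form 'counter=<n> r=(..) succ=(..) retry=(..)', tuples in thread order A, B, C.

(re-executing from step 7 with the substitution; state before step 7: counter=3 r=(2,3,2) succ=(0,1,1) retry=(0,0,0))
7. B LOAD -> counter=3 r=(2,3,2) succ=(0,1,1) retry=(0,0,0)
8. A CAS -> counter=3 r=(2,3,2) succ=(0,1,1) retry=(1,0,0)
9. A LOAD -> counter=3 r=(3,3,2) succ=(0,1,1) retry=(1,0,0)
10. A CAS -> counter=4 r=(3,3,2) succ=(1,1,1) retry=(1,0,0)
11. A LOAD -> counter=4 r=(4,3,2) succ=(1,1,1) retry=(1,0,0)
12. A CAS -> counter=5 r=(4,3,2) succ=(2,1,1) retry=(1,0,0)
13. A LOAD -> counter=5 r=(5,3,2) succ=(2,1,1) retry=(1,0,0)
14. A CAS -> counter=6 r=(5,3,2) succ=(3,1,1) retry=(1,0,0)
15. A LOAD -> counter=6 r=(6,3,2) succ=(3,1,1) retry=(1,0,0)
16. A CAS -> counter=7 r=(6,3,2) succ=(4,1,1) retry=(1,0,0)

counter=7 r=(6,3,2) succ=(4,1,1) retry=(1,0,0)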